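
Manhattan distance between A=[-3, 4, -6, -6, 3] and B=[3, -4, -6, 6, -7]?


d = |-3-3| + |4+ 4| + |-6+ 6| + |-6-6| + |3+ 7|
  = 6 + 8 + 0 + 12 + 10
  = 36

36


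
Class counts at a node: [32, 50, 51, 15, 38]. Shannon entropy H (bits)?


Probabilities: [32/186, 50/186, 51/186, 15/186, 38/186] ≈ [0.172, 0.2688, 0.2742, 0.0806, 0.2043]
H = -((32/186)·log₂(32/186) + (50/186)·log₂(50/186) + (51/186)·log₂(51/186) + (15/186)·log₂(15/186) + (38/186)·log₂(38/186))
  = 2.2192 bits

2.2192 bits


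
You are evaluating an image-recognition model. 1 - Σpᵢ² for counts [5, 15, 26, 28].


Probabilities: [5/74, 15/74, 26/74, 28/74] ≈ [0.0676, 0.2027, 0.3514, 0.3784]
Σpᵢ² = (25 + 225 + 676 + 784)/74² = 1710/5476
Gini = 1 - Σpᵢ² = 1 - 1710/5476 = 0.6877

0.6877


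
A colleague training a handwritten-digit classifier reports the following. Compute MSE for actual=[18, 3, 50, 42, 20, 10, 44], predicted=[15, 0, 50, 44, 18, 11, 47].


Squared errors: (18-15)²=9, (3-0)²=9, (50-50)²=0, (42-44)²=4, (20-18)²=4, (10-11)²=1, (44-47)²=9
Sum = 36
MSE = 36/7 = 36/7

36/7


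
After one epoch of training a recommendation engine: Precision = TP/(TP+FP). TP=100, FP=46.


Precision = TP/(TP+FP)
= 100/(100+46)
= 100/146 = 68.49%

68.49%


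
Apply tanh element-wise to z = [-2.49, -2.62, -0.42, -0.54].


tanh(-2.49) = -0.9863
tanh(-2.62) = -0.9895
tanh(-0.42) = -0.3969
tanh(-0.54) = -0.493
result = [-0.9863, -0.9895, -0.3969, -0.493]

[-0.9863, -0.9895, -0.3969, -0.493]


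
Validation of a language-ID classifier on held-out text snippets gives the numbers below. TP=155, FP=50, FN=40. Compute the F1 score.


Precision = 155/205 = 0.7561
Recall = 155/195 = 0.7949
F1 = 2·P·R/(P+R) = 2·TP/(2·TP+FP+FN) = 310/(310+50+40) = 310/400 = 0.775

0.775


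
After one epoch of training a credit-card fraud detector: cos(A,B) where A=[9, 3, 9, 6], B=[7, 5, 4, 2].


A·B = 9·7 + 3·5 + 9·4 + 6·2 = 126
‖A‖ = √207 = 14.3875, ‖B‖ = √94 = 9.6954
cos = 126/(√207·√94) = 126/√19458 = 0.9033

0.9033


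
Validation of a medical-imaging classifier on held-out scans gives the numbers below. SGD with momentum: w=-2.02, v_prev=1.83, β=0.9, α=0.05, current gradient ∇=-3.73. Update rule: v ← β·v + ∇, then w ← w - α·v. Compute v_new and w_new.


v_new = 0.9·1.83 - 3.73 = 1.647 - 3.73 = -2.083
w_new = -2.02 - 0.05·-2.083 = -2.02 + 0.10415 = -1.91585

v_new=-2.083, w_new=-1.91585


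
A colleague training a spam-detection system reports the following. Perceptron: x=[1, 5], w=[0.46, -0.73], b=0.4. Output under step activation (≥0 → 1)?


z = (1)·(0.46) + (5)·(-0.73) + 0.4
  = -2.79
step(z) = 0 (z<0)

0


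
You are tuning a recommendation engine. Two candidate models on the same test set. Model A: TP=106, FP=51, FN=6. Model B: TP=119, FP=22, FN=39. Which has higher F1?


Model A: P=106/157=0.6752, R=106/112=0.9464, F1=2PR/(P+R)=2TP/(2TP+FP+FN)=212/269=0.7881
Model B: P=119/141=0.844, R=119/158=0.7532, F1=2PR/(P+R)=2TP/(2TP+FP+FN)=238/299=0.796
0.7881 < 0.796 → Model B

Model B


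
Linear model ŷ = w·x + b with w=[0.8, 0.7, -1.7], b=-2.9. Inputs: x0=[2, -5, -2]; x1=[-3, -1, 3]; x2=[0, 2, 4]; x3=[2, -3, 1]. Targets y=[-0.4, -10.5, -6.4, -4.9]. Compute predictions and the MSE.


ŷ0 = (0.8)·(2) + (0.7)·(-5) + (-1.7)·(-2) - 2.9 = -1.4
ŷ1 = (0.8)·(-3) + (0.7)·(-1) + (-1.7)·(3) - 2.9 = -11.1
ŷ2 = (0.8)·(0) + (0.7)·(2) + (-1.7)·(4) - 2.9 = -8.3
ŷ3 = (0.8)·(2) + (0.7)·(-3) + (-1.7)·(1) - 2.9 = -5.1
errors² = [1.0, 0.36, 3.61, 0.04]
MSE = 5.0100/4 = 1.2525

1.2525


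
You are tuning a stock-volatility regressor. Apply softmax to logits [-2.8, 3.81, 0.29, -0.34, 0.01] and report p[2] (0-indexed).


Exponentials: e^-2.8=0.0608, e^3.81=45.1504, e^0.29=1.3364, e^-0.34=0.7118, e^0.01=1.0101
Sum = 48.2695
Softmax = [0.0013, 0.9354, 0.0277, 0.0147, 0.0209]
p[2] = 1.3364/48.2695 = 0.0277

0.0277


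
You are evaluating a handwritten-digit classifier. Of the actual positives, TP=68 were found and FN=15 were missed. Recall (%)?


Recall = TP/(TP+FN)
= 68/(68+15)
= 68/83 = 81.93%

81.93%


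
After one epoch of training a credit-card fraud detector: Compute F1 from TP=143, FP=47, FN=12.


Precision = 143/190 = 0.7526
Recall = 143/155 = 0.9226
F1 = 2·P·R/(P+R) = 2·TP/(2·TP+FP+FN) = 286/(286+47+12) = 286/345 = 0.829

0.829


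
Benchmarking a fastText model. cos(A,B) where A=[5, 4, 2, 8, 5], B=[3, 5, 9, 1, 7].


A·B = 5·3 + 4·5 + 2·9 + 8·1 + 5·7 = 96
‖A‖ = √134 = 11.5758, ‖B‖ = √165 = 12.8452
cos = 96/(√134·√165) = 96/√22110 = 0.6456

0.6456


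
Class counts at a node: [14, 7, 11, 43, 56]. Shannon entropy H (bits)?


Probabilities: [14/131, 7/131, 11/131, 43/131, 56/131] ≈ [0.1069, 0.0534, 0.084, 0.3282, 0.4275]
H = -((14/131)·log₂(14/131) + (7/131)·log₂(7/131) + (11/131)·log₂(11/131) + (43/131)·log₂(43/131) + (56/131)·log₂(56/131))
  = 1.9224 bits

1.9224 bits


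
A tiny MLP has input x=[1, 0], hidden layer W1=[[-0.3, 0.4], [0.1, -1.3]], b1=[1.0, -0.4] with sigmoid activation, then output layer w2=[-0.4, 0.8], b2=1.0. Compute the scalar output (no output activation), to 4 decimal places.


z1[0] = (-0.3)·(1) + (0.4)·(0) + 1.0 = 0.7
z1[1] = (0.1)·(1) + (-1.3)·(0) - 0.4 = -0.3
h = sigmoid(z1) = [0.6682, 0.4256]
output = (-0.4)·(0.6682) + (0.8)·(0.4256) + 1.0 = 1.0732

1.0732


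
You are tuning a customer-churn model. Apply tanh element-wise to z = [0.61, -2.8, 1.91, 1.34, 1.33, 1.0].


tanh(0.61) = 0.5441
tanh(-2.8) = -0.9926
tanh(1.91) = 0.9571
tanh(1.34) = 0.8717
tanh(1.33) = 0.8692
tanh(1.0) = 0.7616
result = [0.5441, -0.9926, 0.9571, 0.8717, 0.8692, 0.7616]

[0.5441, -0.9926, 0.9571, 0.8717, 0.8692, 0.7616]


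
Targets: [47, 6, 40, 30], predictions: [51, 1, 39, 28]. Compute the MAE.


Absolute errors: |47-51|=4, |6-1|=5, |40-39|=1, |30-28|=2
Sum = 12
MAE = 12/4 = 3

3


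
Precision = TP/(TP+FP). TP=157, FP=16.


Precision = TP/(TP+FP)
= 157/(157+16)
= 157/173 = 90.75%

90.75%


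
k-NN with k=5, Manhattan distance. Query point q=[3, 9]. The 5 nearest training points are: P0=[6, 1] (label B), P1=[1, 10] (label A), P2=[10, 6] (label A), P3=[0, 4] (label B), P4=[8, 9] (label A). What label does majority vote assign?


d(q,P0) = 11  (label B)
d(q,P1) = 3  (label A)
d(q,P2) = 10  (label A)
d(q,P3) = 8  (label B)
d(q,P4) = 5  (label A)
Votes: A=3, B=2
Majority → A

A


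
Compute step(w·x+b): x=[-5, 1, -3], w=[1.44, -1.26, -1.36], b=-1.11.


z = (-5)·(1.44) + (1)·(-1.26) + (-3)·(-1.36) - 1.11
  = -5.49
step(z) = 0 (z<0)

0


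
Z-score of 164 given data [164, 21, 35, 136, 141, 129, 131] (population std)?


μ = 108.1429, σ = 51.9297
z = (164 - 108.1429)/51.9297 = 1.0756

1.0756


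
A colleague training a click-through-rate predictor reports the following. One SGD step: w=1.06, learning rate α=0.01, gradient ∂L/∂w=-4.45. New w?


w_new = w - α·∇
= 1.06 - 0.01·-4.45
= 1.06 + 0.0445
= 1.1045

1.1045


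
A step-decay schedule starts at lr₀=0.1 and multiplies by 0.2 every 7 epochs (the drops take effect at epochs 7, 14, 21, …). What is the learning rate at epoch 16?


n_drops = ⌊16/7⌋ = 2
lr = 0.1·0.2^2 = 0.1·0.04 = 0.004

0.004


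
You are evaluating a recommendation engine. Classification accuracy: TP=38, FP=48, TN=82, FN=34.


Accuracy = (TP+TN)/(TP+TN+FP+FN)
= (38+82)/(202)
= 120/202 = 59.41%

59.41%


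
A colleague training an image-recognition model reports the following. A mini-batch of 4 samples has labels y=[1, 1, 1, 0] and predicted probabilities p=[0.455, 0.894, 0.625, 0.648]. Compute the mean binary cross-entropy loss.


L[0] = -ln(0.455) = 0.7875
L[1] = -ln(0.894) = 0.112
L[2] = -ln(0.625) = 0.47
L[3] = -ln(1-0.648) = -ln(0.352) = 1.0441
mean = (0.7875 + 0.112 + 0.47 + 1.0441)/4 = 0.6034

0.6034


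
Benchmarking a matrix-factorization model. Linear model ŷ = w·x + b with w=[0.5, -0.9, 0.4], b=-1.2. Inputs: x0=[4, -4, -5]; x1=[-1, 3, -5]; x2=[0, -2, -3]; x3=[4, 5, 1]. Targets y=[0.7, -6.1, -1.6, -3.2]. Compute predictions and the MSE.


ŷ0 = (0.5)·(4) + (-0.9)·(-4) + (0.4)·(-5) - 1.2 = 2.4
ŷ1 = (0.5)·(-1) + (-0.9)·(3) + (0.4)·(-5) - 1.2 = -6.4
ŷ2 = (0.5)·(0) + (-0.9)·(-2) + (0.4)·(-3) - 1.2 = -0.6
ŷ3 = (0.5)·(4) + (-0.9)·(5) + (0.4)·(1) - 1.2 = -3.3
errors² = [2.89, 0.09, 1.0, 0.01]
MSE = 3.9900/4 = 0.9975

0.9975


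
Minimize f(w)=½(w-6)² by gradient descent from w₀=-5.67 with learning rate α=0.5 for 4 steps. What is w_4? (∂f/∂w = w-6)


step 1: grad = -5.67-6 = -11.67; w = -5.67 - 0.5·(-11.67) = 0.165
step 2: grad = 0.165-6 = -5.835; w = 0.165 - 0.5·(-5.835) = 3.0825
step 3: grad = 3.0825-6 = -2.9175; w = 3.0825 - 0.5·(-2.9175) = 4.54125
step 4: grad = 4.54125-6 = -1.45875; w = 4.54125 - 0.5·(-1.45875) = 5.270625

5.270625


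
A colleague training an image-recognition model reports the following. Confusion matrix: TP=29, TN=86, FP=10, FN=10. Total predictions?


Total = TP + TN + FP + FN
= 29 + 86 + 10 + 10
= 135
(Predicted positive: 39, predicted negative: 96)

135


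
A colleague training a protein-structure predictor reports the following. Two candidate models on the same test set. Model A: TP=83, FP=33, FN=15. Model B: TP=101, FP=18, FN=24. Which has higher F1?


Model A: P=83/116=0.7155, R=83/98=0.8469, F1=2PR/(P+R)=2TP/(2TP+FP+FN)=166/214=0.7757
Model B: P=101/119=0.8487, R=101/125=0.808, F1=2PR/(P+R)=2TP/(2TP+FP+FN)=202/244=0.8279
0.7757 < 0.8279 → Model B

Model B


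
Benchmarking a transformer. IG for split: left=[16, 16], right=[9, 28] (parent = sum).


Parent = [25, 44], H_parent = 0.9446
H_left = 1 (n=32), H_right = 0.8004 (n=37)
H_children = (32/69)·1 + (37/69)·0.8004 = 0.893
IG = 0.9446 - 0.893 = 0.0516

0.0516


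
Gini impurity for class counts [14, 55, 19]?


Probabilities: [14/88, 55/88, 19/88] ≈ [0.1591, 0.625, 0.2159]
Σpᵢ² = (196 + 3025 + 361)/88² = 3582/7744
Gini = 1 - Σpᵢ² = 1 - 3582/7744 = 0.5374

0.5374


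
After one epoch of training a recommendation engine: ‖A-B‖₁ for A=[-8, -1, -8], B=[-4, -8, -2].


d = |-8+ 4| + |-1+ 8| + |-8+ 2|
  = 4 + 7 + 6
  = 17

17


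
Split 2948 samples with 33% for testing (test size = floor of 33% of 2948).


Test = ⌊2948·33/100⌋ = 972
Train = 2948 - 972 = 1976

Train: 1976, Test: 972


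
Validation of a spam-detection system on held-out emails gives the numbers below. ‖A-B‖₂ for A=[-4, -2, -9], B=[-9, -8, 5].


d = √((-4+ 9)² + (-2+ 8)² + (-9-5)²)
  = √(25 + 36 + 196)
  = √257 = 16.0312

16.0312


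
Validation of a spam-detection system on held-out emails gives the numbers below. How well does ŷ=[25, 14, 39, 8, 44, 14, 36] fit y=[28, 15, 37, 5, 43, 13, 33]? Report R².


ȳ = 24.8571
SS_res = Σ(y-ŷ)² = 34
SS_tot = Σ(y-ȳ)² = 1184.86
R² = 1 - SS_res/SS_tot = 1 - 0.0287 = 0.9713

0.9713


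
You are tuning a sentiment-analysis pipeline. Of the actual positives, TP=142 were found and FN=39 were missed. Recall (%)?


Recall = TP/(TP+FN)
= 142/(142+39)
= 142/181 = 78.45%

78.45%


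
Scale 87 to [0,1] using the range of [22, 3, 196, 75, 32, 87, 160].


min=3, max=196
(87-3)/(196-3) = 84/193 = 0.4352

0.4352


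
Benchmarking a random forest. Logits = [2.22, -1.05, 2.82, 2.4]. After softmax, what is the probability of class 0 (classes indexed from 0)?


Exponentials: e^2.22=9.2073, e^-1.05=0.3499, e^2.82=16.7769, e^2.4=11.0232
Sum = 37.3573
Softmax = [0.2465, 0.0094, 0.4491, 0.2951]
p[0] = 9.2073/37.3573 = 0.2465

0.2465


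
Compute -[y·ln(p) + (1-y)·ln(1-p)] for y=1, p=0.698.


BCE = -[y·ln(p) + (1-y)·ln(1-p)]
= -1·ln(0.698) - 0
= -ln(0.698) = 0.3595

0.3595


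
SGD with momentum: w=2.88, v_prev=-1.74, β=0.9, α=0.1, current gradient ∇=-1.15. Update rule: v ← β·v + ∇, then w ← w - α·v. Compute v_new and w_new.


v_new = 0.9·-1.74 - 1.15 = -1.566 - 1.15 = -2.716
w_new = 2.88 - 0.1·-2.716 = 2.88 + 0.2716 = 3.1516

v_new=-2.716, w_new=3.1516


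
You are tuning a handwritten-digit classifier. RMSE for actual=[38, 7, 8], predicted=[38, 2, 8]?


MSE = 25/3 = 8.3333
RMSE = √(25/3) = 2.8868

2.8868


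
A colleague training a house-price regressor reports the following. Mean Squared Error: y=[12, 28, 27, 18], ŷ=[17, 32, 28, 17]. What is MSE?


Squared errors: (12-17)²=25, (28-32)²=16, (27-28)²=1, (18-17)²=1
Sum = 43
MSE = 43/4 = 43/4

43/4


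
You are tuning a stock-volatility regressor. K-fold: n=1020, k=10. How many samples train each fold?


Fold size = 1020/10 = 102
Training per fold = 1020 - 102 = 918

918


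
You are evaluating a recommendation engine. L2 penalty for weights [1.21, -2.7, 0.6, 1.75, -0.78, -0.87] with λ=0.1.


‖w‖₂² = (1.21)² + (-2.7)² + (0.6)² + (1.75)² + (-0.78)² + (-0.87)²
     = 1.4641 + 7.29 + 0.36 + 3.0625 + 0.6084 + 0.7569
     = 13.5419
λ·‖w‖₂² = 0.1·13.5419 = 1.35419

1.35419


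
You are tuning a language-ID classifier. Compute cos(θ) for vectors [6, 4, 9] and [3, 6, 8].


A·B = 6·3 + 4·6 + 9·8 = 114
‖A‖ = √133 = 11.5326, ‖B‖ = √109 = 10.4403
cos = 114/(√133·√109) = 114/√14497 = 0.9468

0.9468


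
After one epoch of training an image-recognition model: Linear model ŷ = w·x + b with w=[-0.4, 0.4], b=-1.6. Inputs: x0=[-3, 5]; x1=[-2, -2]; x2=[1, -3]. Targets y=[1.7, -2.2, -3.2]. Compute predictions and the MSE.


ŷ0 = (-0.4)·(-3) + (0.4)·(5) - 1.6 = 1.6
ŷ1 = (-0.4)·(-2) + (0.4)·(-2) - 1.6 = -1.6
ŷ2 = (-0.4)·(1) + (0.4)·(-3) - 1.6 = -3.2
errors² = [0.01, 0.36, 0.0]
MSE = 0.3700/3 = 0.1233

0.1233


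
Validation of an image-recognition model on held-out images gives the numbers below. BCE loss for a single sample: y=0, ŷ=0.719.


BCE = -[y·ln(p) + (1-y)·ln(1-p)]
= -0 - 1·ln(1-0.719)
= -ln(0.281) = 1.2694

1.2694


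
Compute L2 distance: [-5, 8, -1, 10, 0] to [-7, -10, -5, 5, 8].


d = √((-5+ 7)² + (8+ 10)² + (-1+ 5)² + (10-5)² + (0-8)²)
  = √(4 + 324 + 16 + 25 + 64)
  = √433 = 20.8087

20.8087


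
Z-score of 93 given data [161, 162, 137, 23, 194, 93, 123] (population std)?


μ = 127.5714, σ = 52.0381
z = (93 - 127.5714)/52.0381 = -0.6643

-0.6643


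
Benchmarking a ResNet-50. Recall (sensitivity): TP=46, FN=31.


Recall = TP/(TP+FN)
= 46/(46+31)
= 46/77 = 59.74%

59.74%


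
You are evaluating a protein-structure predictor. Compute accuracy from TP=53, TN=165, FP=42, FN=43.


Accuracy = (TP+TN)/(TP+TN+FP+FN)
= (53+165)/(303)
= 218/303 = 71.95%

71.95%


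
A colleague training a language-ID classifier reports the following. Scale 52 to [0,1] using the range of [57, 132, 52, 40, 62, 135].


min=40, max=135
(52-40)/(135-40) = 12/95 = 0.1263

0.1263


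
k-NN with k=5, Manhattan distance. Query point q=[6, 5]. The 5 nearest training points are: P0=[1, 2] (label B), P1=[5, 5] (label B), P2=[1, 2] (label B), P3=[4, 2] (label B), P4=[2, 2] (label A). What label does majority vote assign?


d(q,P0) = 8  (label B)
d(q,P1) = 1  (label B)
d(q,P2) = 8  (label B)
d(q,P3) = 5  (label B)
d(q,P4) = 7  (label A)
Votes: A=1, B=4
Majority → B

B


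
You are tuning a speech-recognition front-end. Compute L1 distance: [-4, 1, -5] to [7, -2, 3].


d = |-4-7| + |1+ 2| + |-5-3|
  = 11 + 3 + 8
  = 22

22


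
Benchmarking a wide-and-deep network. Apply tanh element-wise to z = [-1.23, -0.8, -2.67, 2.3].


tanh(-1.23) = -0.8426
tanh(-0.8) = -0.664
tanh(-2.67) = -0.9905
tanh(2.3) = 0.9801
result = [-0.8426, -0.664, -0.9905, 0.9801]

[-0.8426, -0.664, -0.9905, 0.9801]


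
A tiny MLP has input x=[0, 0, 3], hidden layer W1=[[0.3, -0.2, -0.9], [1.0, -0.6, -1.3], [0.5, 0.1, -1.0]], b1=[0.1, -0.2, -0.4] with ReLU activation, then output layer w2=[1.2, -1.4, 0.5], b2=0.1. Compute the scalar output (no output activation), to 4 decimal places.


z1[0] = (0.3)·(0) + (-0.2)·(0) + (-0.9)·(3) + 0.1 = -2.6
z1[1] = (1.0)·(0) + (-0.6)·(0) + (-1.3)·(3) - 0.2 = -4.1
z1[2] = (0.5)·(0) + (0.1)·(0) + (-1.0)·(3) - 0.4 = -3.4
h = ReLU(z1) = [0.0, 0.0, 0.0]
output = (1.2)·(0.0) + (-1.4)·(0.0) + (0.5)·(0.0) + 0.1 = 0.1

0.1


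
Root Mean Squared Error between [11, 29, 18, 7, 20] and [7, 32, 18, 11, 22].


MSE = 45/5 = 9
RMSE = √(45/5) = 3.0

3.0


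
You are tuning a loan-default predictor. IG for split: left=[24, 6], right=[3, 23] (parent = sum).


Parent = [27, 29], H_parent = 0.9991
H_left = 0.7219 (n=30), H_right = 0.5159 (n=26)
H_children = (30/56)·0.7219 + (26/56)·0.5159 = 0.6263
IG = 0.9991 - 0.6263 = 0.3728

0.3728


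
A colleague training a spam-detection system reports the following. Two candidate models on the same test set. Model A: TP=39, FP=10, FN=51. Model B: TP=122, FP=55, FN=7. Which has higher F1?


Model A: P=39/49=0.7959, R=39/90=0.4333, F1=2PR/(P+R)=2TP/(2TP+FP+FN)=78/139=0.5612
Model B: P=122/177=0.6893, R=122/129=0.9457, F1=2PR/(P+R)=2TP/(2TP+FP+FN)=244/306=0.7974
0.5612 < 0.7974 → Model B

Model B


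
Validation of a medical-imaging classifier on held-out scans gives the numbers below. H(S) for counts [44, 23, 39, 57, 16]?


Probabilities: [44/179, 23/179, 39/179, 57/179, 16/179] ≈ [0.2458, 0.1285, 0.2179, 0.3184, 0.0894]
H = -((44/179)·log₂(44/179) + (23/179)·log₂(23/179) + (39/179)·log₂(39/179) + (57/179)·log₂(57/179) + (16/179)·log₂(16/179))
  = 2.1941 bits

2.1941 bits


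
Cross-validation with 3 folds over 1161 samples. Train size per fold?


Fold size = 1161/3 = 387
Training per fold = 1161 - 387 = 774

774


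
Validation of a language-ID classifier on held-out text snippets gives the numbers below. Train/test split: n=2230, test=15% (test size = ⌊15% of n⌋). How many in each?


Test = ⌊2230·15/100⌋ = 334
Train = 2230 - 334 = 1896

Train: 1896, Test: 334


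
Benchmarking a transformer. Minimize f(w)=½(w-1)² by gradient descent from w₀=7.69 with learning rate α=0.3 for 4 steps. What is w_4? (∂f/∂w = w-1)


step 1: grad = 7.69-1 = 6.69; w = 7.69 - 0.3·(6.69) = 5.683
step 2: grad = 5.683-1 = 4.683; w = 5.683 - 0.3·(4.683) = 4.2781
step 3: grad = 4.2781-1 = 3.2781; w = 4.2781 - 0.3·(3.2781) = 3.29467
step 4: grad = 3.29467-1 = 2.29467; w = 3.29467 - 0.3·(2.29467) = 2.606269

2.606269


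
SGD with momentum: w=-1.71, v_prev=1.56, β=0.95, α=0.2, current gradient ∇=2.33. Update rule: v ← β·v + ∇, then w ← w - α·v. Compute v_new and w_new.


v_new = 0.95·1.56 + 2.33 = 1.482 + 2.33 = 3.812
w_new = -1.71 - 0.2·3.812 = -1.71 - 0.7624 = -2.4724

v_new=3.812, w_new=-2.4724


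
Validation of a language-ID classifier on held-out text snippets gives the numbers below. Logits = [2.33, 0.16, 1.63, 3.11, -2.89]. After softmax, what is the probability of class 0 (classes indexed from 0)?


Exponentials: e^2.33=10.2779, e^0.16=1.1735, e^1.63=5.1039, e^3.11=22.421, e^-2.89=0.0556
Sum = 39.0319
Softmax = [0.2633, 0.0301, 0.1308, 0.5744, 0.0014]
p[0] = 10.2779/39.0319 = 0.2633

0.2633


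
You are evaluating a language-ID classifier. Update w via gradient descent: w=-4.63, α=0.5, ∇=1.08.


w_new = w - α·∇
= -4.63 - 0.5·1.08
= -4.63 - 0.54
= -5.17

-5.17


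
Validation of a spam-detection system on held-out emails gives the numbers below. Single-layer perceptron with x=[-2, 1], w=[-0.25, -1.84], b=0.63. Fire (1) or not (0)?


z = (-2)·(-0.25) + (1)·(-1.84) + 0.63
  = -0.71
step(z) = 0 (z<0)

0


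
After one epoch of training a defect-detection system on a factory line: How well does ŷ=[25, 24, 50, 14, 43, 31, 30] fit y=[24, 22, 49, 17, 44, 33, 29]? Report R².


ȳ = 31.1429
SS_res = Σ(y-ŷ)² = 21
SS_tot = Σ(y-ȳ)² = 826.86
R² = 1 - SS_res/SS_tot = 1 - 0.0254 = 0.9746

0.9746


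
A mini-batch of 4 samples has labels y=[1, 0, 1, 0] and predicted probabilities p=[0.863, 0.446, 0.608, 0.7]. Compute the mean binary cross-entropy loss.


L[0] = -ln(0.863) = 0.1473
L[1] = -ln(1-0.446) = -ln(0.554) = 0.5906
L[2] = -ln(0.608) = 0.4976
L[3] = -ln(1-0.7) = -ln(0.3) = 1.204
mean = (0.1473 + 0.5906 + 0.4976 + 1.204)/4 = 0.6099

0.6099


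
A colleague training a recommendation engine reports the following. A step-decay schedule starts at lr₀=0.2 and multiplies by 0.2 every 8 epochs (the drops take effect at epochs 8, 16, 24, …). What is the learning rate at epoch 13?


n_drops = ⌊13/8⌋ = 1
lr = 0.2·0.2^1 = 0.2·0.2 = 0.04

0.04


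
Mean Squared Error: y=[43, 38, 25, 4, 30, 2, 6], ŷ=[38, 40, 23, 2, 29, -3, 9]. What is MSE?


Squared errors: (43-38)²=25, (38-40)²=4, (25-23)²=4, (4-2)²=4, (30-29)²=1, (2+ 3)²=25, (6-9)²=9
Sum = 72
MSE = 72/7 = 72/7

72/7


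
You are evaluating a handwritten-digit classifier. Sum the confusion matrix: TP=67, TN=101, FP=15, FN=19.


Total = TP + TN + FP + FN
= 67 + 101 + 15 + 19
= 202
(Predicted positive: 82, predicted negative: 120)

202


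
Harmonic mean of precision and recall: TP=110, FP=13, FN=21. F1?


Precision = 110/123 = 0.8943
Recall = 110/131 = 0.8397
F1 = 2·P·R/(P+R) = 2·TP/(2·TP+FP+FN) = 220/(220+13+21) = 220/254 = 0.8661

0.8661


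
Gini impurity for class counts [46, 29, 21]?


Probabilities: [46/96, 29/96, 21/96] ≈ [0.4792, 0.3021, 0.2188]
Σpᵢ² = (2116 + 841 + 441)/96² = 3398/9216
Gini = 1 - Σpᵢ² = 1 - 3398/9216 = 0.6313

0.6313


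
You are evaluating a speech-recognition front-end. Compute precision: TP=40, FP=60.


Precision = TP/(TP+FP)
= 40/(40+60)
= 40/100 = 40.0%

40.0%


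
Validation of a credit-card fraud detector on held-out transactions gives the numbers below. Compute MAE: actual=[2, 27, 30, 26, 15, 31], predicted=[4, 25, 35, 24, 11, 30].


Absolute errors: |2-4|=2, |27-25|=2, |30-35|=5, |26-24|=2, |15-11|=4, |31-30|=1
Sum = 16
MAE = 16/6 = 8/3

8/3


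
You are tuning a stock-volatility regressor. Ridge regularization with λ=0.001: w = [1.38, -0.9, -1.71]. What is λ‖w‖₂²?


‖w‖₂² = (1.38)² + (-0.9)² + (-1.71)²
     = 1.9044 + 0.81 + 2.9241
     = 5.6385
λ·‖w‖₂² = 0.001·5.6385 = 0.005638

0.005638


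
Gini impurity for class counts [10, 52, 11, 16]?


Probabilities: [10/89, 52/89, 11/89, 16/89] ≈ [0.1124, 0.5843, 0.1236, 0.1798]
Σpᵢ² = (100 + 2704 + 121 + 256)/89² = 3181/7921
Gini = 1 - Σpᵢ² = 1 - 3181/7921 = 0.5984

0.5984


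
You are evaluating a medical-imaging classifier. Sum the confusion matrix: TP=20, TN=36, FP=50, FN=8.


Total = TP + TN + FP + FN
= 20 + 36 + 50 + 8
= 114
(Predicted positive: 70, predicted negative: 44)

114


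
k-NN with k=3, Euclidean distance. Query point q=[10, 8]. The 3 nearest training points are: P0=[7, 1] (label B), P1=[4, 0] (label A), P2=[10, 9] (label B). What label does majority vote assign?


d(q,P0) = 7.6158  (label B)
d(q,P1) = 10.0  (label A)
d(q,P2) = 1.0  (label B)
Votes: A=1, B=2
Majority → B

B


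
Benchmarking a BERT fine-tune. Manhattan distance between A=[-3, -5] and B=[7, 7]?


d = |-3-7| + |-5-7|
  = 10 + 12
  = 22

22


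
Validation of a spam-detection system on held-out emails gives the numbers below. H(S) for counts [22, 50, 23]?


Probabilities: [22/95, 50/95, 23/95] ≈ [0.2316, 0.5263, 0.2421]
H = -((22/95)·log₂(22/95) + (50/95)·log₂(50/95) + (23/95)·log₂(23/95))
  = 1.4715 bits

1.4715 bits


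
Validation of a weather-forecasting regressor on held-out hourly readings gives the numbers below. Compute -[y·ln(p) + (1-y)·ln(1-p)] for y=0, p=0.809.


BCE = -[y·ln(p) + (1-y)·ln(1-p)]
= -0 - 1·ln(1-0.809)
= -ln(0.191) = 1.6555

1.6555


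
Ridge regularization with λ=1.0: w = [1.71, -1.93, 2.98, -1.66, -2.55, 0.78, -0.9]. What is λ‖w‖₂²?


‖w‖₂² = (1.71)² + (-1.93)² + (2.98)² + (-1.66)² + (-2.55)² + (0.78)² + (-0.9)²
     = 2.9241 + 3.7249 + 8.8804 + 2.7556 + 6.5025 + 0.6084 + 0.81
     = 26.2059
λ·‖w‖₂² = 1.0·26.2059 = 26.2059

26.2059


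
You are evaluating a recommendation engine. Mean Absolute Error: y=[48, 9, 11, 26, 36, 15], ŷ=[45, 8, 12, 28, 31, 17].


Absolute errors: |48-45|=3, |9-8|=1, |11-12|=1, |26-28|=2, |36-31|=5, |15-17|=2
Sum = 14
MAE = 14/6 = 7/3

7/3


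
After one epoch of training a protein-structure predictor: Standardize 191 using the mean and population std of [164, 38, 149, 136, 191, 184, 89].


μ = 135.8571, σ = 50.8427
z = (191 - 135.8571)/50.8427 = 1.0846

1.0846


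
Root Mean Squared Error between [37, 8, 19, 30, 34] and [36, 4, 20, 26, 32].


MSE = 38/5 = 7.6
RMSE = √(38/5) = 2.7568

2.7568


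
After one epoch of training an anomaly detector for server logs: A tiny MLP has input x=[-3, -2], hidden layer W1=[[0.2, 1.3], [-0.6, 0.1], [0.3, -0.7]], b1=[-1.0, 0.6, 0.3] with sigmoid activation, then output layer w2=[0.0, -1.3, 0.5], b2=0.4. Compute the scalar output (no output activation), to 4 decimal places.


z1[0] = (0.2)·(-3) + (1.3)·(-2) - 1.0 = -4.2
z1[1] = (-0.6)·(-3) + (0.1)·(-2) + 0.6 = 2.2
z1[2] = (0.3)·(-3) + (-0.7)·(-2) + 0.3 = 0.8
h = sigmoid(z1) = [0.0148, 0.9002, 0.69]
output = (0.0)·(0.0148) + (-1.3)·(0.9002) + (0.5)·(0.69) + 0.4 = -0.4253

-0.4253


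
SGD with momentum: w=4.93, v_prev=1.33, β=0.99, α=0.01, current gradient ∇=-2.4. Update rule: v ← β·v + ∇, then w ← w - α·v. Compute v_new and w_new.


v_new = 0.99·1.33 - 2.4 = 1.3167 - 2.4 = -1.0833
w_new = 4.93 - 0.01·-1.0833 = 4.93 + 0.010833 = 4.940833

v_new=-1.0833, w_new=4.940833


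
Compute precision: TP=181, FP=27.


Precision = TP/(TP+FP)
= 181/(181+27)
= 181/208 = 87.02%

87.02%


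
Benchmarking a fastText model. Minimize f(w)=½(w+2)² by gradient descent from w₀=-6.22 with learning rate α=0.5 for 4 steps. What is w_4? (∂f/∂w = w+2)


step 1: grad = -6.22+2 = -4.22; w = -6.22 - 0.5·(-4.22) = -4.11
step 2: grad = -4.11+2 = -2.11; w = -4.11 - 0.5·(-2.11) = -3.055
step 3: grad = -3.055+2 = -1.055; w = -3.055 - 0.5·(-1.055) = -2.5275
step 4: grad = -2.5275+2 = -0.5275; w = -2.5275 - 0.5·(-0.5275) = -2.26375

-2.26375


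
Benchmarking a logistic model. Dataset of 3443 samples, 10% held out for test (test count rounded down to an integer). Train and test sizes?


Test = ⌊3443·10/100⌋ = 344
Train = 3443 - 344 = 3099

Train: 3099, Test: 344


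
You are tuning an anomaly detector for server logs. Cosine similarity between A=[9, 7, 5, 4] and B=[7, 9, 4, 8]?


A·B = 9·7 + 7·9 + 5·4 + 4·8 = 178
‖A‖ = √171 = 13.0767, ‖B‖ = √210 = 14.4914
cos = 178/(√171·√210) = 178/√35910 = 0.9393

0.9393


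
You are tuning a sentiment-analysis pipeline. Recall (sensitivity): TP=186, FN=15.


Recall = TP/(TP+FN)
= 186/(186+15)
= 186/201 = 92.54%

92.54%


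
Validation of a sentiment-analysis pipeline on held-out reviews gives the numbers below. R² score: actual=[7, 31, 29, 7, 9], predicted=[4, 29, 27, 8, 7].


ȳ = 16.6
SS_res = Σ(y-ŷ)² = 22
SS_tot = Σ(y-ȳ)² = 603.2
R² = 1 - SS_res/SS_tot = 1 - 0.0365 = 0.9635

0.9635


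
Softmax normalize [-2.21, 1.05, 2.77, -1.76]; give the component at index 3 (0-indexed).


Exponentials: e^-2.21=0.1097, e^1.05=2.8577, e^2.77=15.9586, e^-1.76=0.172
Sum = 19.098
Softmax = [0.0057, 0.1496, 0.8356, 0.009]
p[3] = 0.172/19.098 = 0.009

0.009


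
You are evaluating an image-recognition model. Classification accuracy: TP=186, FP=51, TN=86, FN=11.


Accuracy = (TP+TN)/(TP+TN+FP+FN)
= (186+86)/(334)
= 272/334 = 81.44%

81.44%


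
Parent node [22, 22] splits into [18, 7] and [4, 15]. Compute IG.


Parent = [22, 22], H_parent = 1
H_left = 0.8555 (n=25), H_right = 0.7425 (n=19)
H_children = (25/44)·0.8555 + (19/44)·0.7425 = 0.8067
IG = 1 - 0.8067 = 0.1933

0.1933


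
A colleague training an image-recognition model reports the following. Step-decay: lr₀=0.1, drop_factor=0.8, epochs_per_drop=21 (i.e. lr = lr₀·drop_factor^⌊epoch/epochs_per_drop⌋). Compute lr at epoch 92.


n_drops = ⌊92/21⌋ = 4
lr = 0.1·0.8^4 = 0.1·0.4096 = 0.04096

0.04096


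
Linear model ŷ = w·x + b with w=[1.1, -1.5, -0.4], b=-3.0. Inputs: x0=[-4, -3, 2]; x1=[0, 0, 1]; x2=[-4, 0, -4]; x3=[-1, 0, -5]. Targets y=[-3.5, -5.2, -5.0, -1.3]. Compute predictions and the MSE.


ŷ0 = (1.1)·(-4) + (-1.5)·(-3) + (-0.4)·(2) - 3.0 = -3.7
ŷ1 = (1.1)·(0) + (-1.5)·(0) + (-0.4)·(1) - 3.0 = -3.4
ŷ2 = (1.1)·(-4) + (-1.5)·(0) + (-0.4)·(-4) - 3.0 = -5.8
ŷ3 = (1.1)·(-1) + (-1.5)·(0) + (-0.4)·(-5) - 3.0 = -2.1
errors² = [0.04, 3.24, 0.64, 0.64]
MSE = 4.5600/4 = 1.14

1.14


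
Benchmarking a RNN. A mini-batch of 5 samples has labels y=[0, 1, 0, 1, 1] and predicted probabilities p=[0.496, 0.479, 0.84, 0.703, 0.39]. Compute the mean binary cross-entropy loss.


L[0] = -ln(1-0.496) = -ln(0.504) = 0.6852
L[1] = -ln(0.479) = 0.7361
L[2] = -ln(1-0.84) = -ln(0.16) = 1.8326
L[3] = -ln(0.703) = 0.3524
L[4] = -ln(0.39) = 0.9416
mean = (0.6852 + 0.7361 + 1.8326 + 0.3524 + 0.9416)/5 = 0.9096

0.9096


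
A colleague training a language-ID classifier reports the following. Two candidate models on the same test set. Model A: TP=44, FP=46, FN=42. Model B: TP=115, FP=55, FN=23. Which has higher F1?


Model A: P=44/90=0.4889, R=44/86=0.5116, F1=2PR/(P+R)=2TP/(2TP+FP+FN)=88/176=0.5
Model B: P=115/170=0.6765, R=115/138=0.8333, F1=2PR/(P+R)=2TP/(2TP+FP+FN)=230/308=0.7468
0.5 < 0.7468 → Model B

Model B


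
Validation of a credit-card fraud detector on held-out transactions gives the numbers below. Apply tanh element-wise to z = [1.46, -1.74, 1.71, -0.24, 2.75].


tanh(1.46) = 0.8977
tanh(-1.74) = -0.9402
tanh(1.71) = 0.9366
tanh(-0.24) = -0.2355
tanh(2.75) = 0.9919
result = [0.8977, -0.9402, 0.9366, -0.2355, 0.9919]

[0.8977, -0.9402, 0.9366, -0.2355, 0.9919]


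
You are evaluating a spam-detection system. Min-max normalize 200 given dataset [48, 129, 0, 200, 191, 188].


min=0, max=200
(200-0)/(200-0) = 200/200 = 1.0

1.0


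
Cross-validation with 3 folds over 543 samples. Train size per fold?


Fold size = 543/3 = 181
Training per fold = 543 - 181 = 362

362


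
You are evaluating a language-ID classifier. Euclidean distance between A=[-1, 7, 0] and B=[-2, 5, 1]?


d = √((-1+ 2)² + (7-5)² + (0-1)²)
  = √(1 + 4 + 1)
  = √6 = 2.4495

2.4495


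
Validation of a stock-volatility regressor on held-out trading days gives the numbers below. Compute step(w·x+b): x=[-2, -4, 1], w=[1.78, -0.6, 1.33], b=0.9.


z = (-2)·(1.78) + (-4)·(-0.6) + (1)·(1.33) + 0.9
  = 1.07
step(z) = 1 (z≥0)

1


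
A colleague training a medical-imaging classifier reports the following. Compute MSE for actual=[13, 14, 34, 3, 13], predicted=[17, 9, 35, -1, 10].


Squared errors: (13-17)²=16, (14-9)²=25, (34-35)²=1, (3+ 1)²=16, (13-10)²=9
Sum = 67
MSE = 67/5 = 67/5

67/5


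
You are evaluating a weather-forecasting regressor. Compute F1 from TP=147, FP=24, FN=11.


Precision = 147/171 = 0.8596
Recall = 147/158 = 0.9304
F1 = 2·P·R/(P+R) = 2·TP/(2·TP+FP+FN) = 294/(294+24+11) = 294/329 = 0.8936

0.8936


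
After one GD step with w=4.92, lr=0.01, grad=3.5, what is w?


w_new = w - α·∇
= 4.92 - 0.01·3.5
= 4.92 - 0.035
= 4.885

4.885


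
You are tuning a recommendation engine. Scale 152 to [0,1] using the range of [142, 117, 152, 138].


min=117, max=152
(152-117)/(152-117) = 35/35 = 1.0

1.0


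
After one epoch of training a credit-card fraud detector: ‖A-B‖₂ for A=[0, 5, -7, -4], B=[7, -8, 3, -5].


d = √((0-7)² + (5+ 8)² + (-7-3)² + (-4+ 5)²)
  = √(49 + 169 + 100 + 1)
  = √319 = 17.8606

17.8606


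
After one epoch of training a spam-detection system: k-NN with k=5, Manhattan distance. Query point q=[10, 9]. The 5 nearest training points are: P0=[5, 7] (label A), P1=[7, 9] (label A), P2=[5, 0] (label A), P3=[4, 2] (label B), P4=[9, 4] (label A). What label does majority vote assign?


d(q,P0) = 7  (label A)
d(q,P1) = 3  (label A)
d(q,P2) = 14  (label A)
d(q,P3) = 13  (label B)
d(q,P4) = 6  (label A)
Votes: A=4, B=1
Majority → A

A


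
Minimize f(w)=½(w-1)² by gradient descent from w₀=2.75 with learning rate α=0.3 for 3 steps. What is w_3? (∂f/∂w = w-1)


step 1: grad = 2.75-1 = 1.75; w = 2.75 - 0.3·(1.75) = 2.225
step 2: grad = 2.225-1 = 1.225; w = 2.225 - 0.3·(1.225) = 1.8575
step 3: grad = 1.8575-1 = 0.8575; w = 1.8575 - 0.3·(0.8575) = 1.60025

1.60025


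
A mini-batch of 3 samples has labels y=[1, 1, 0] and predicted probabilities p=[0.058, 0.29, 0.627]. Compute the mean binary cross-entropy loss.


L[0] = -ln(0.058) = 2.8473
L[1] = -ln(0.29) = 1.2379
L[2] = -ln(1-0.627) = -ln(0.373) = 0.9862
mean = (2.8473 + 1.2379 + 0.9862)/3 = 1.6905

1.6905


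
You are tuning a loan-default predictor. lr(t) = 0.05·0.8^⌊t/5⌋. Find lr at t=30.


n_drops = ⌊30/5⌋ = 6
lr = 0.05·0.8^6 = 0.05·0.262144 = 0.0131072

0.0131072


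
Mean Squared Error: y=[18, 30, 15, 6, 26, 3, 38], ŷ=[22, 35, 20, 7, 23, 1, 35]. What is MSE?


Squared errors: (18-22)²=16, (30-35)²=25, (15-20)²=25, (6-7)²=1, (26-23)²=9, (3-1)²=4, (38-35)²=9
Sum = 89
MSE = 89/7 = 89/7

89/7


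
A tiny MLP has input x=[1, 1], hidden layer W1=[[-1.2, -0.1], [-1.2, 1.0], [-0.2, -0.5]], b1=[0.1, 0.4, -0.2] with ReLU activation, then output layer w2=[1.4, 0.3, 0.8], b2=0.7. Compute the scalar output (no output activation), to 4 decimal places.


z1[0] = (-1.2)·(1) + (-0.1)·(1) + 0.1 = -1.2
z1[1] = (-1.2)·(1) + (1.0)·(1) + 0.4 = 0.2
z1[2] = (-0.2)·(1) + (-0.5)·(1) - 0.2 = -0.9
h = ReLU(z1) = [0.0, 0.2, 0.0]
output = (1.4)·(0.0) + (0.3)·(0.2) + (0.8)·(0.0) + 0.7 = 0.76

0.76


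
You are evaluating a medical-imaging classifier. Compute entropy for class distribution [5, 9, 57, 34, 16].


Probabilities: [5/121, 9/121, 57/121, 34/121, 16/121] ≈ [0.0413, 0.0744, 0.4711, 0.281, 0.1322]
H = -((5/121)·log₂(5/121) + (9/121)·log₂(9/121) + (57/121)·log₂(57/121) + (34/121)·log₂(34/121) + (16/121)·log₂(16/121))
  = 1.881 bits

1.881 bits


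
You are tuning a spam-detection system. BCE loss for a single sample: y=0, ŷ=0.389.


BCE = -[y·ln(p) + (1-y)·ln(1-p)]
= -0 - 1·ln(1-0.389)
= -ln(0.611) = 0.4927

0.4927


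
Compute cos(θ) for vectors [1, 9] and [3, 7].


A·B = 1·3 + 9·7 = 66
‖A‖ = √82 = 9.0554, ‖B‖ = √58 = 7.6158
cos = 66/(√82·√58) = 66/√4756 = 0.957

0.957


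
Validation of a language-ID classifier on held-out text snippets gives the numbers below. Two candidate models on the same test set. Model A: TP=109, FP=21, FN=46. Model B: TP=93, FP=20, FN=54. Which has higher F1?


Model A: P=109/130=0.8385, R=109/155=0.7032, F1=2PR/(P+R)=2TP/(2TP+FP+FN)=218/285=0.7649
Model B: P=93/113=0.823, R=93/147=0.6327, F1=2PR/(P+R)=2TP/(2TP+FP+FN)=186/260=0.7154
0.7649 > 0.7154 → Model A

Model A


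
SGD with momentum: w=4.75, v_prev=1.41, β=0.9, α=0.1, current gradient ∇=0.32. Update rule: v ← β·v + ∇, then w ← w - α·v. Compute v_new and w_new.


v_new = 0.9·1.41 + 0.32 = 1.269 + 0.32 = 1.589
w_new = 4.75 - 0.1·1.589 = 4.75 - 0.1589 = 4.5911

v_new=1.589, w_new=4.5911


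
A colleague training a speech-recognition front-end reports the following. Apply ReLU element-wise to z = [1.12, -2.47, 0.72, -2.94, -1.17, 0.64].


ReLU(1.12) = max(0, 1.12) = 1.12
ReLU(-2.47) = max(0, -2.47) = 0.0
ReLU(0.72) = max(0, 0.72) = 0.72
ReLU(-2.94) = max(0, -2.94) = 0.0
ReLU(-1.17) = max(0, -1.17) = 0.0
ReLU(0.64) = max(0, 0.64) = 0.64
result = [1.12, 0.0, 0.72, 0.0, 0.0, 0.64]

[1.12, 0.0, 0.72, 0.0, 0.0, 0.64]


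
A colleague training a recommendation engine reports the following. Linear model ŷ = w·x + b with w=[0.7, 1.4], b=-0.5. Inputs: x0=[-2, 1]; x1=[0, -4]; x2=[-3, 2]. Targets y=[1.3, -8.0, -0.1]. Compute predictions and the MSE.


ŷ0 = (0.7)·(-2) + (1.4)·(1) - 0.5 = -0.5
ŷ1 = (0.7)·(0) + (1.4)·(-4) - 0.5 = -6.1
ŷ2 = (0.7)·(-3) + (1.4)·(2) - 0.5 = 0.2
errors² = [3.24, 3.61, 0.09]
MSE = 6.9400/3 = 2.3133

2.3133


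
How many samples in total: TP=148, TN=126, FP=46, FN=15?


Total = TP + TN + FP + FN
= 148 + 126 + 46 + 15
= 335
(Predicted positive: 194, predicted negative: 141)

335


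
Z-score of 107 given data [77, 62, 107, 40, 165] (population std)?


μ = 90.2, σ = 43.2823
z = (107 - 90.2)/43.2823 = 0.3881

0.3881


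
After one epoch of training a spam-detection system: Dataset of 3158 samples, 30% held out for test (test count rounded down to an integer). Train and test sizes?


Test = ⌊3158·30/100⌋ = 947
Train = 3158 - 947 = 2211

Train: 2211, Test: 947


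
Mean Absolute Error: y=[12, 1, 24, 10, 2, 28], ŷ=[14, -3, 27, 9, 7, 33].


Absolute errors: |12-14|=2, |1+ 3|=4, |24-27|=3, |10-9|=1, |2-7|=5, |28-33|=5
Sum = 20
MAE = 20/6 = 10/3

10/3


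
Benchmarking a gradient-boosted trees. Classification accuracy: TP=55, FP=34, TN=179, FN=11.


Accuracy = (TP+TN)/(TP+TN+FP+FN)
= (55+179)/(279)
= 234/279 = 83.87%

83.87%


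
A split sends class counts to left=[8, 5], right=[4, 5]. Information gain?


Parent = [12, 10], H_parent = 0.994
H_left = 0.9612 (n=13), H_right = 0.9911 (n=9)
H_children = (13/22)·0.9612 + (9/22)·0.9911 = 0.9734
IG = 0.994 - 0.9734 = 0.0206

0.0206


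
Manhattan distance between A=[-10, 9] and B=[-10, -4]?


d = |-10+ 10| + |9+ 4|
  = 0 + 13
  = 13

13


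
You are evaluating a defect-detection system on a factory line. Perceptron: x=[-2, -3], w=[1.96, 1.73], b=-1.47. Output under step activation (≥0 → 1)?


z = (-2)·(1.96) + (-3)·(1.73) - 1.47
  = -10.58
step(z) = 0 (z<0)

0


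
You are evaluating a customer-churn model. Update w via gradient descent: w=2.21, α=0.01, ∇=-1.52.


w_new = w - α·∇
= 2.21 - 0.01·-1.52
= 2.21 + 0.0152
= 2.2252

2.2252


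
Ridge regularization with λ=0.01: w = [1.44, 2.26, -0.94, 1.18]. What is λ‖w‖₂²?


‖w‖₂² = (1.44)² + (2.26)² + (-0.94)² + (1.18)²
     = 2.0736 + 5.1076 + 0.8836 + 1.3924
     = 9.4572
λ·‖w‖₂² = 0.01·9.4572 = 0.094572

0.094572


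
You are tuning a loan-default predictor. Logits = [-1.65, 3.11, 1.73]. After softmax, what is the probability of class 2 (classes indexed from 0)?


Exponentials: e^-1.65=0.192, e^3.11=22.421, e^1.73=5.6407
Sum = 28.2537
Softmax = [0.0068, 0.7936, 0.1996]
p[2] = 5.6407/28.2537 = 0.1996

0.1996


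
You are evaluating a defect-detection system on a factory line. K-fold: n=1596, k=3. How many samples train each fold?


Fold size = 1596/3 = 532
Training per fold = 1596 - 532 = 1064

1064


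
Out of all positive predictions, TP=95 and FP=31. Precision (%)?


Precision = TP/(TP+FP)
= 95/(95+31)
= 95/126 = 75.4%

75.4%


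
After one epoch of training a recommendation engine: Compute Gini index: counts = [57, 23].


Probabilities: [57/80, 23/80] ≈ [0.7125, 0.2875]
Σpᵢ² = (3249 + 529)/80² = 3778/6400
Gini = 1 - Σpᵢ² = 1 - 3778/6400 = 0.4097

0.4097


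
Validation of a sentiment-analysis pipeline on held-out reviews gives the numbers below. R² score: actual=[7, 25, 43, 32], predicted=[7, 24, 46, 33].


ȳ = 26.75
SS_res = Σ(y-ŷ)² = 11
SS_tot = Σ(y-ȳ)² = 684.75
R² = 1 - SS_res/SS_tot = 1 - 0.0161 = 0.9839

0.9839


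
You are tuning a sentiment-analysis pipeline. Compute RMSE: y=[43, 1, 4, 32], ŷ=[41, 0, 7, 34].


MSE = 18/4 = 4.5
RMSE = √(18/4) = 2.1213

2.1213


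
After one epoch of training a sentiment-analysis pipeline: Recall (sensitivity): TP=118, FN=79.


Recall = TP/(TP+FN)
= 118/(118+79)
= 118/197 = 59.9%

59.9%


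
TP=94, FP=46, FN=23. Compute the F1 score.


Precision = 94/140 = 0.6714
Recall = 94/117 = 0.8034
F1 = 2·P·R/(P+R) = 2·TP/(2·TP+FP+FN) = 188/(188+46+23) = 188/257 = 0.7315

0.7315


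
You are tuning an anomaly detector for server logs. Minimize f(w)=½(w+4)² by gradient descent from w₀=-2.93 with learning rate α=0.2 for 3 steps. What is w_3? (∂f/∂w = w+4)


step 1: grad = -2.93+4 = 1.07; w = -2.93 - 0.2·(1.07) = -3.144
step 2: grad = -3.144+4 = 0.856; w = -3.144 - 0.2·(0.856) = -3.3152
step 3: grad = -3.3152+4 = 0.6848; w = -3.3152 - 0.2·(0.6848) = -3.45216

-3.45216
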